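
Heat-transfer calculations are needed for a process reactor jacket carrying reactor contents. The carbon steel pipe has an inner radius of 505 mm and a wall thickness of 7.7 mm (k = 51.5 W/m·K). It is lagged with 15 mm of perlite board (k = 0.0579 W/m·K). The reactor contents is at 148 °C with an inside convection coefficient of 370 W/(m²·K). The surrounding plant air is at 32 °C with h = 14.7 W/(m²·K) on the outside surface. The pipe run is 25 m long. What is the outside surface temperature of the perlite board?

T ≈ 55.6 °C

Cylindrical conduction, so R = ln(r₂/r₁)/(2πkL) per layer, in series:
R_inner film = 1/(h_i·2πr₁L) = 1/(370×2π×0.505×25) = 3.407×10^-5 K/W
R_carbon steel pipe wall = ln(512.7/505)/(2π×51.5×25) = 1.871×10^-6 K/W
R_perlite board = ln(527.7/512.7)/(2π×0.0579×25) = 0.003171 K/W
R_outer film = 1/(h_o·2πr_oL) = 1/(14.7×2π×0.5277×25) = 8.207×10^-4 K/W
R_total = 0.004027 K/W
Q = ΔT/R_total = 116/0.004027
Q = 28800 W
T_interface = T_inner − Q·ΣR(inner→interface) = 148 − 28800×0.003207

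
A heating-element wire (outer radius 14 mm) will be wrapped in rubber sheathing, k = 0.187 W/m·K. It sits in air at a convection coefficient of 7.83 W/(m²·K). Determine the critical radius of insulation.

r_cr ≈ 23.9 mm

For a cylinder r_cr = k/h = 0.187/7.83
r_cr = 23.9 mm; since the bare radius (14 mm) is below r_cr, adding a thin layer of insulation will *increase* heat loss.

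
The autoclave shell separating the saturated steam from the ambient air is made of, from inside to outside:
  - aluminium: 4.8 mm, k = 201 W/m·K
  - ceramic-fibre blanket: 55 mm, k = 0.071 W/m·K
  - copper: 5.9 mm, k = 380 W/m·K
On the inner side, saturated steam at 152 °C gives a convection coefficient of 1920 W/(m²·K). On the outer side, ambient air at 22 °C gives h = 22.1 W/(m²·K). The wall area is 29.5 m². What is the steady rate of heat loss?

Using the resistance-network approach (series):
R_inner film = 1/(h_i·A) = 1/(1920×29.5) = 1.766×10^-5 K/W
R_aluminium = L/(kA) = 0.0048/(201×29.5) = 8.095×10^-7 K/W
R_ceramic-fibre blanket = L/(kA) = 0.055/(0.071×29.5) = 0.02626 K/W
R_copper = L/(kA) = 0.0059/(380×29.5) = 5.263×10^-7 K/W
R_outer film = 1/(h_o·A) = 1/(22.1×29.5) = 0.001534 K/W
R_total = 0.02781 K/W
Q = ΔT / R_total = 130 / 0.02781

Q ≈ 4670 W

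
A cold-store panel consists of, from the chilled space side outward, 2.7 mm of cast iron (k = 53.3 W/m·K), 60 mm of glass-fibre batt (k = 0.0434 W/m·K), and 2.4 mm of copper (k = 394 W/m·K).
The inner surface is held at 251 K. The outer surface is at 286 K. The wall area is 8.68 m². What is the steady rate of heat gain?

Thermal resistances in series:
R_cast iron = L/(kA) = 0.0027/(53.3×8.68) = 5.836×10^-6 K/W
R_glass-fibre batt = L/(kA) = 0.06/(0.0434×8.68) = 0.1593 K/W
R_copper = L/(kA) = 0.0024/(394×8.68) = 7.018×10^-7 K/W
R_total = 0.1593 K/W
Q = ΔT / R_total = 35 / 0.1593

Q ≈ 220 W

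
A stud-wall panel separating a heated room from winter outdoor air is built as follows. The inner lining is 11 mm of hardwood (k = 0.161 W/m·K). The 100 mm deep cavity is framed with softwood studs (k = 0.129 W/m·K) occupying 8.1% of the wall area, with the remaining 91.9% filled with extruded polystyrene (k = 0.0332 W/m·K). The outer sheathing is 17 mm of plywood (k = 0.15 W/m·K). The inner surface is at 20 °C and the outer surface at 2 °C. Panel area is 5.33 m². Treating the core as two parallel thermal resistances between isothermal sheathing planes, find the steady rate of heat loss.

Sheathing layers in series; stud and cavity paths in parallel between them.
R_inner = 0.011/(0.161×5.33) = 0.01282 K/W
R_stud  = 0.1/(0.129×0.081×5.33) = 1.796 K/W
R_cav   = 0.1/(0.0332×0.919×5.33) = 0.6149 K/W
1/R_core = 1/R_stud + 1/R_cav → R_core = 0.4581 K/W
R_outer = 0.017/(0.15×5.33) = 0.02126 K/W
R_total = 0.4921 K/W
Q = ΔT/R_total = 18/0.4921

Q ≈ 36.6 W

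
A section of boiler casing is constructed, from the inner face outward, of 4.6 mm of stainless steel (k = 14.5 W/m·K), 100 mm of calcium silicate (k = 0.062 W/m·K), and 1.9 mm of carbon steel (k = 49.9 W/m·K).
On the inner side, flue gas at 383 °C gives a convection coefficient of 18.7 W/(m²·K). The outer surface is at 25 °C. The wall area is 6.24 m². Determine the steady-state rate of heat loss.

Thermal resistances in series:
R_inner film = 1/(h_i·A) = 1/(18.7×6.24) = 0.00857 K/W
R_stainless steel = L/(kA) = 0.0046/(14.5×6.24) = 5.084×10^-5 K/W
R_calcium silicate = L/(kA) = 0.1/(0.062×6.24) = 0.2585 K/W
R_carbon steel = L/(kA) = 0.0019/(49.9×6.24) = 6.102×10^-6 K/W
R_total = 0.2671 K/W
Q = ΔT / R_total = 358 / 0.2671

Q ≈ 1340 W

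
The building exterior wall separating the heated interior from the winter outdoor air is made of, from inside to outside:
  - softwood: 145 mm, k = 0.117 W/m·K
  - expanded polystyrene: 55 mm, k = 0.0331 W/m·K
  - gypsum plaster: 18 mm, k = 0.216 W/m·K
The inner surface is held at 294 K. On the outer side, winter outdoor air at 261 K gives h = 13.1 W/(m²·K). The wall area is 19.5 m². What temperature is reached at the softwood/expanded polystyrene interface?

Treating each layer as a thermal resistance in series:
R_softwood = L/(kA) = 0.145/(0.117×19.5) = 0.06355 K/W
R_expanded polystyrene = L/(kA) = 0.055/(0.0331×19.5) = 0.08521 K/W
R_gypsum plaster = L/(kA) = 0.018/(0.216×19.5) = 0.004274 K/W
R_outer film = 1/(h_o·A) = 1/(13.1×19.5) = 0.003915 K/W
R_total = 0.157 K/W;  Q = ΔT/R_total = 33/0.157 = 210.3 W
T_interface = T_inner − Q·ΣR(inner→interface) = 294 − 210×0.06355

T ≈ 281 K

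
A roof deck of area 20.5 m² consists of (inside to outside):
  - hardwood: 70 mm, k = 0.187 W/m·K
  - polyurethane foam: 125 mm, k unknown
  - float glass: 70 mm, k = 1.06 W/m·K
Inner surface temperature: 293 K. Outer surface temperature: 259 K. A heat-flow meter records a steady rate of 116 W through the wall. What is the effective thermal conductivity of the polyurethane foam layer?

k ≈ 0.0224 W/(m·K)

Series thermal resistances:
R_hardwood = L/(kA) = 0.07/(0.187×20.5) = 0.01826 K/W
R_float glass = L/(kA) = 0.07/(1.06×20.5) = 0.003221 K/W
Sum of known resistances R_other = 0.02148 K/W
Total R = ΔT/Q = 34/116 = 0.2931 K/W
R_polyurethane foam = R_total − R_other = 0.2716 K/W
k = L/(R·A) = 0.125/(0.2716×20.5)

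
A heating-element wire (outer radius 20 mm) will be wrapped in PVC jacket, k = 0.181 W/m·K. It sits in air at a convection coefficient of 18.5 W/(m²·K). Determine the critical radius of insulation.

For a cylinder r_cr = k/h = 0.181/18.5
r_cr = 9.78 mm; since the bare radius (20 mm) is above r_cr, any added insulation will reduce heat loss.

r_cr ≈ 9.78 mm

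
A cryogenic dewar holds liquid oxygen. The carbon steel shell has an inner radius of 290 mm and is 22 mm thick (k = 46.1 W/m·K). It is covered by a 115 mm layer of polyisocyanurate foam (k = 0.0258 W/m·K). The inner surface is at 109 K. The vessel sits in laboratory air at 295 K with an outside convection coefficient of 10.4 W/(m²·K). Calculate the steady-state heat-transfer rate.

Spherical conduction: R = (1/r_in − 1/r_out)/(4πk) per layer; series-sum.
R_carbon steel shell = (1/0.29 − 1/0.312)/(4π×46.1) = 4.197×10^-4 K/W
R_polyisocyanurate foam = (1/0.312 − 1/0.427)/(4π×0.0258) = 2.662 K/W
R_outer film = 1/(h·4πr_o²) = 1/(10.4×4π×0.427²) = 0.04197 K/W
R_total = 2.705 K/W
Q = ΔT/R_total = 186/2.705

Q ≈ 68.8 W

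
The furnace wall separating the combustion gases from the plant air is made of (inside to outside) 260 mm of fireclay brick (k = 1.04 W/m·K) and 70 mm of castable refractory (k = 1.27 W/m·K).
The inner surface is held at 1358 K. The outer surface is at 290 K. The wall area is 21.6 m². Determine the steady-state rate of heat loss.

Thermal resistances in series:
R_fireclay brick = L/(kA) = 0.26/(1.04×21.6) = 0.01157 K/W
R_castable refractory = L/(kA) = 0.07/(1.27×21.6) = 0.002552 K/W
R_total = 0.01413 K/W
Q = ΔT / R_total = 1068 / 0.01413

Q ≈ 75600 W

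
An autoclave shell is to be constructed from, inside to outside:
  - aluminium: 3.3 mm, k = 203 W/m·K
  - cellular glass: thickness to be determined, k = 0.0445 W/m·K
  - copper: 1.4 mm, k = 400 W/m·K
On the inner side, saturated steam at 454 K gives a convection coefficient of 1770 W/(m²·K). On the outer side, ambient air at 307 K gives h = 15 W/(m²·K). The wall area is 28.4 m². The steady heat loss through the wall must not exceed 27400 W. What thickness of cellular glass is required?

L ≈ 3.79 mm

Thermal resistances in series:
R_inner film = 1/(h_i·A) = 1/(1770×28.4) = 1.989×10^-5 K/W
R_aluminium = L/(kA) = 0.0033/(203×28.4) = 5.724×10^-7 K/W
R_copper = L/(kA) = 0.0014/(400×28.4) = 1.232×10^-7 K/W
R_outer film = 1/(h_o·A) = 1/(15×28.4) = 0.002347 K/W
Sum of the known resistances R_other = 0.002368 K/W
Required total resistance R_tot = ΔT/Q_allow = 147/27400 = 0.005365 K/W
R_cellular glass = R_tot − R_other = 0.002997 K/W
L = R·k·A = 0.002997×0.0445×28.4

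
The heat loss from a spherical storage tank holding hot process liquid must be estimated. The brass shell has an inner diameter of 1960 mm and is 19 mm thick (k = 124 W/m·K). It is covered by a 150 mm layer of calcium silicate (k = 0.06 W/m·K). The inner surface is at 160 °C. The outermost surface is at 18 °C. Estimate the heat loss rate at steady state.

Q ≈ 819 W

Radial (spherical) resistances in series:
R_brass shell = (1/0.98 − 1/0.999)/(4π×124) = 1.245×10^-5 K/W
R_calcium silicate = (1/0.999 − 1/1.149)/(4π×0.06) = 0.1733 K/W
R_total = 0.1733 K/W
Q = ΔT/R_total = 142/0.1733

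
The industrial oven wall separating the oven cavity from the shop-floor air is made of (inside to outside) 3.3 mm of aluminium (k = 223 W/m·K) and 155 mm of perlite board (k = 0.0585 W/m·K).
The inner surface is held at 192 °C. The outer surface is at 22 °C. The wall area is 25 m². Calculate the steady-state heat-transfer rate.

Series thermal resistances:
R_aluminium = L/(kA) = 0.0033/(223×25) = 5.919×10^-7 K/W
R_perlite board = L/(kA) = 0.155/(0.0585×25) = 0.106 K/W
R_total = 0.106 K/W
Q = ΔT / R_total = 170 / 0.106

Q ≈ 1600 W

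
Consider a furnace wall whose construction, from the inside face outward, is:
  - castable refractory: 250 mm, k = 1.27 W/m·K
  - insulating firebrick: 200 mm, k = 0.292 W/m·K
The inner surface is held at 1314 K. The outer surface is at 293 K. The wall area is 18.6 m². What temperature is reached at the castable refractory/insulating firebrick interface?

Using the resistance-network approach (series):
R_castable refractory = L/(kA) = 0.25/(1.27×18.6) = 0.01058 K/W
R_insulating firebrick = L/(kA) = 0.2/(0.292×18.6) = 0.03682 K/W
R_total = 0.04741 K/W;  Q = ΔT/R_total = 1021/0.04741 = 21540 W
T_interface = T_inner − Q·ΣR(inner→interface) = 1314 − 21500×0.01058

T ≈ 1090 K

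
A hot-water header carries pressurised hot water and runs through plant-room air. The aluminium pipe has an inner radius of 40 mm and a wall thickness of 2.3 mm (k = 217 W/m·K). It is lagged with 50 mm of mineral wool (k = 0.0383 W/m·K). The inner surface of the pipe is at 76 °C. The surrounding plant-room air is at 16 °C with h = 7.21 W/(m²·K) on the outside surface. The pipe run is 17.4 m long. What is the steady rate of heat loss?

Per-layer cylindrical resistances, series-summed:
R_aluminium pipe wall = ln(42.3/40)/(2π×217×17.4) = 2.357×10^-6 K/W
R_mineral wool = ln(92.3/42.3)/(2π×0.0383×17.4) = 0.1863 K/W
R_outer film = 1/(h_o·2πr_oL) = 1/(7.21×2π×0.0923×17.4) = 0.01374 K/W
R_total = 0.2001 K/W
Q = ΔT/R_total = 60/0.2001

Q ≈ 300 W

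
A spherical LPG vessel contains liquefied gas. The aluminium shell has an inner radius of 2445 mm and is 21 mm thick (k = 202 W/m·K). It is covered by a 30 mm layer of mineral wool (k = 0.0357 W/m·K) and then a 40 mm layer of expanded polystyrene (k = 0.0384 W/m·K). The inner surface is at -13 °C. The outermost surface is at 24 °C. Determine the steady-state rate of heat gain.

Q ≈ 1540 W

Radial (spherical) resistances in series:
R_aluminium shell = (1/2.445 − 1/2.466)/(4π×202) = 1.372×10^-6 K/W
R_mineral wool = (1/2.466 − 1/2.496)/(4π×0.0357) = 0.01086 K/W
R_expanded polystyrene = (1/2.496 − 1/2.536)/(4π×0.0384) = 0.0131 K/W
R_total = 0.02396 K/W
Q = ΔT/R_total = 37/0.02396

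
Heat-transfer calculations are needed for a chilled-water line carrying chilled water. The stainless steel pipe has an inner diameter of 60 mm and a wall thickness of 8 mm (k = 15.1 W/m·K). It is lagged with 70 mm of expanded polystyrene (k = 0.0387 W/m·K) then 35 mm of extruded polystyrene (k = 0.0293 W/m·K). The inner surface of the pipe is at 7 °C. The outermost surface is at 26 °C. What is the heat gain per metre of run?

q′ ≈ 3.26 W/m

Treating each annulus and film as a series resistance:
R_stainless steel pipe wall = ln(38/30)/(2π×15.1×1) = 0.002492 K/W
R_expanded polystyrene = ln(108/38)/(2π×0.0387×1) = 4.296 K/W
R_extruded polystyrene = ln(143/108)/(2π×0.0293×1) = 1.525 K/W
R_total = 5.823 K/W
Q = ΔT/R_total = 19/5.823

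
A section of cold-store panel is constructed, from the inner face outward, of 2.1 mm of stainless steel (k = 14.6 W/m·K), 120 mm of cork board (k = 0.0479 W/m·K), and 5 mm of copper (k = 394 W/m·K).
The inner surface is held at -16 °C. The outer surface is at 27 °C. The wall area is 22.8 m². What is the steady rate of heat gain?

Thermal resistances in series:
R_stainless steel = L/(kA) = 0.0021/(14.6×22.8) = 6.309×10^-6 K/W
R_cork board = L/(kA) = 0.12/(0.0479×22.8) = 0.1099 K/W
R_copper = L/(kA) = 0.005/(394×22.8) = 5.566×10^-7 K/W
R_total = 0.1099 K/W
Q = ΔT / R_total = 43 / 0.1099

Q ≈ 391 W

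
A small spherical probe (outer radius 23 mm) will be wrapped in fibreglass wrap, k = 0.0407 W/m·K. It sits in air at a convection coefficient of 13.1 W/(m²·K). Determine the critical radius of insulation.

For a sphere r_cr = 2k/h = 2×0.0407/13.1
r_cr = 6.21 mm; since the bare radius (23 mm) is above r_cr, any added insulation will reduce heat loss.

r_cr ≈ 6.21 mm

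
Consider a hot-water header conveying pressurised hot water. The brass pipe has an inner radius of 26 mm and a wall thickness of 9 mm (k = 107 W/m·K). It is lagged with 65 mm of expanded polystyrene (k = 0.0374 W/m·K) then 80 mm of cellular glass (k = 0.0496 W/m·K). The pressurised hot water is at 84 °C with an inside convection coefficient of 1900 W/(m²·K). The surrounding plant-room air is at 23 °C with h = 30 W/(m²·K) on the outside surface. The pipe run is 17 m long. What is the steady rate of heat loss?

Radial resistances (cylindrical: R_cond = ln(r_o/r_i)/(2πkL), R_conv = 1/(h·2πrL)):
R_inner film = 1/(h_i·2πr₁L) = 1/(1900×2π×0.026×17) = 1.895×10^-4 K/W
R_brass pipe wall = ln(35/26)/(2π×107×17) = 2.601×10^-5 K/W
R_expanded polystyrene = ln(100/35)/(2π×0.0374×17) = 0.2628 K/W
R_cellular glass = ln(180/100)/(2π×0.0496×17) = 0.1109 K/W
R_outer film = 1/(h_o·2πr_oL) = 1/(30×2π×0.18×17) = 0.001734 K/W
R_total = 0.3757 K/W
Q = ΔT/R_total = 61/0.3757

Q ≈ 162 W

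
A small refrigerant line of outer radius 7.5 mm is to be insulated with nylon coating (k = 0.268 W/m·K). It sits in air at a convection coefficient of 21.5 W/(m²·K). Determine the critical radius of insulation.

For a cylinder r_cr = k/h = 0.268/21.5
r_cr = 12.5 mm; since the bare radius (7.5 mm) is below r_cr, adding a thin layer of insulation will *increase* heat loss.

r_cr ≈ 12.5 mm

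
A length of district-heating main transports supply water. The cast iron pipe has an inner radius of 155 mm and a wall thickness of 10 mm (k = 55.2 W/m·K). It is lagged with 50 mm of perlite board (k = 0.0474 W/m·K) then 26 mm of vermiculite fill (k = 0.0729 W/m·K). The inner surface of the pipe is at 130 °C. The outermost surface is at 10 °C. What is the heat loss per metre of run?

Radial resistances (cylindrical: R_cond = ln(r_o/r_i)/(2πkL), R_conv = 1/(h·2πrL)):
R_cast iron pipe wall = ln(165/155)/(2π×55.2×1) = 1.803×10^-4 K/W
R_perlite board = ln(215/165)/(2π×0.0474×1) = 0.8888 K/W
R_vermiculite fill = ln(241/215)/(2π×0.0729×1) = 0.2492 K/W
R_total = 1.138 K/W
Q = ΔT/R_total = 120/1.138

q′ ≈ 105 W/m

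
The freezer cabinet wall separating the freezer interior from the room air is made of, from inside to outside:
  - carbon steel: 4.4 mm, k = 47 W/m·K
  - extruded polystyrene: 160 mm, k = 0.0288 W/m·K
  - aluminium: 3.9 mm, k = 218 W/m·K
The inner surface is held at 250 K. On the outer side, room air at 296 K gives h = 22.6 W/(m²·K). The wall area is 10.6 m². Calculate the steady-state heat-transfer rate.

Series thermal resistances:
R_carbon steel = L/(kA) = 0.0044/(47×10.6) = 8.832×10^-6 K/W
R_extruded polystyrene = L/(kA) = 0.16/(0.0288×10.6) = 0.5241 K/W
R_aluminium = L/(kA) = 0.0039/(218×10.6) = 1.688×10^-6 K/W
R_outer film = 1/(h_o·A) = 1/(22.6×10.6) = 0.004174 K/W
R_total = 0.5283 K/W
Q = ΔT / R_total = 46 / 0.5283

Q ≈ 87.1 W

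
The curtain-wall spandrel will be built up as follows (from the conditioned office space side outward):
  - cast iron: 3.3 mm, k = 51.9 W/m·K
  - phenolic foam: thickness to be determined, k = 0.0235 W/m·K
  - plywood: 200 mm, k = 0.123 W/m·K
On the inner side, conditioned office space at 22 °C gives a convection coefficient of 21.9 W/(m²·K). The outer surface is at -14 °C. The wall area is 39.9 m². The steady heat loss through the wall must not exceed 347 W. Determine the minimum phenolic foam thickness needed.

Model the wall as resistances in series:
R_inner film = 1/(h_i·A) = 1/(21.9×39.9) = 0.001144 K/W
R_cast iron = L/(kA) = 0.0033/(51.9×39.9) = 1.594×10^-6 K/W
R_plywood = L/(kA) = 0.2/(0.123×39.9) = 0.04075 K/W
Sum of the known resistances R_other = 0.0419 K/W
Required total resistance R_tot = ΔT/Q_allow = 36/347 = 0.1037 K/W
R_phenolic foam = R_tot − R_other = 0.06185 K/W
L = R·k·A = 0.06185×0.0235×39.9

L ≈ 58 mm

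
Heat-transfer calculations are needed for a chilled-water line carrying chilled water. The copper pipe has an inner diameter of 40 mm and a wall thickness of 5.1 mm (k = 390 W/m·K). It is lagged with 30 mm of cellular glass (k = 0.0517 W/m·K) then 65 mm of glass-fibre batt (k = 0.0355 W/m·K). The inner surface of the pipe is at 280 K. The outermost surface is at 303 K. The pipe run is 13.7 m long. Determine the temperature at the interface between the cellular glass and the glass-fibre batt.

T ≈ 289 K

Per-layer cylindrical resistances, series-summed:
R_copper pipe wall = ln(25.1/20)/(2π×390×13.7) = 6.766×10^-6 K/W
R_cellular glass = ln(55.1/25.1)/(2π×0.0517×13.7) = 0.1767 K/W
R_glass-fibre batt = ln(120.1/55.1)/(2π×0.0355×13.7) = 0.255 K/W
R_total = 0.4317 K/W
Q = ΔT/R_total = 23/0.4317
Q = 53.3 W
T_interface = T_inner + Q·ΣR(inner→interface) = 280 + 53.3×0.1767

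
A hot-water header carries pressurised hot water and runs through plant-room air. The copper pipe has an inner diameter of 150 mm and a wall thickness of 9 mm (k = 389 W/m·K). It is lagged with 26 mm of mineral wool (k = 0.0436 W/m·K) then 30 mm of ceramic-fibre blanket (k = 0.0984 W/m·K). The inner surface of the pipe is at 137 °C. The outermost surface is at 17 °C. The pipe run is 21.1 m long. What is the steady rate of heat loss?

For a radial system each layer contributes R = ln(r_out/r_in)/(2πkL); films add R = 1/(hA).
R_copper pipe wall = ln(84/75)/(2π×389×21.1) = 2.197×10^-6 K/W
R_mineral wool = ln(110/84)/(2π×0.0436×21.1) = 0.04665 K/W
R_ceramic-fibre blanket = ln(140/110)/(2π×0.0984×21.1) = 0.01849 K/W
R_total = 0.06514 K/W
Q = ΔT/R_total = 120/0.06514

Q ≈ 1840 W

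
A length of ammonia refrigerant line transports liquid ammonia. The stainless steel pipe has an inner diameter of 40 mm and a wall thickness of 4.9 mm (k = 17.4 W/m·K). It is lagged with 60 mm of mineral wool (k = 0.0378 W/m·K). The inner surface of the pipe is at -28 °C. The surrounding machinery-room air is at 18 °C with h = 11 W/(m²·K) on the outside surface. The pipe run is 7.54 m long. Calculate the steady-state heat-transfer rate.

Q ≈ 65 W

Radial resistances (cylindrical: R_cond = ln(r_o/r_i)/(2πkL), R_conv = 1/(h·2πrL)):
R_stainless steel pipe wall = ln(24.9/20)/(2π×17.4×7.54) = 2.658×10^-4 K/W
R_mineral wool = ln(84.9/24.9)/(2π×0.0378×7.54) = 0.685 K/W
R_outer film = 1/(h_o·2πr_oL) = 1/(11×2π×0.0849×7.54) = 0.0226 K/W
R_total = 0.7078 K/W
Q = ΔT/R_total = 46/0.7078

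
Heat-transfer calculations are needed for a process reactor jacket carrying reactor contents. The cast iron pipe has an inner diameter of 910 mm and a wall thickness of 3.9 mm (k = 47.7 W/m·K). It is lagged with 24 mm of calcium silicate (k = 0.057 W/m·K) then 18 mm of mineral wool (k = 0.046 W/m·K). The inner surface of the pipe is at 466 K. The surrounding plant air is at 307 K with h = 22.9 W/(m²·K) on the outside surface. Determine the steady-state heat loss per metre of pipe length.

Per-layer cylindrical resistances, series-summed:
R_cast iron pipe wall = ln(458.9/455)/(2π×47.7×1) = 2.848×10^-5 K/W
R_calcium silicate = ln(482.9/458.9)/(2π×0.057×1) = 0.1423 K/W
R_mineral wool = ln(500.9/482.9)/(2π×0.046×1) = 0.1266 K/W
R_outer film = 1/(h_o·2πr_oL) = 1/(22.9×2π×0.5009×1) = 0.01388 K/W
R_total = 0.2829 K/W
Q = ΔT/R_total = 159/0.2829

q′ ≈ 562 W/m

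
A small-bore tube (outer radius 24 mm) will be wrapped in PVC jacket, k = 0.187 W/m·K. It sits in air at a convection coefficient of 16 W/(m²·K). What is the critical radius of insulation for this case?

For a cylinder r_cr = k/h = 0.187/16
r_cr = 11.7 mm; since the bare radius (24 mm) is above r_cr, any added insulation will reduce heat loss.

r_cr ≈ 11.7 mm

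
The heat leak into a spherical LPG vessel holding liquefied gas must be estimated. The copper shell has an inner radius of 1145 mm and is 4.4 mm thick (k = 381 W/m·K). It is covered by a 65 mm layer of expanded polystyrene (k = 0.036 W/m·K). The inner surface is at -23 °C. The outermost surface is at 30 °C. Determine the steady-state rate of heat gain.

Radial (spherical) resistances in series:
R_copper shell = (1/1.145 − 1/1.1494)/(4π×381) = 6.983×10^-7 K/W
R_expanded polystyrene = (1/1.1494 − 1/1.2144)/(4π×0.036) = 0.1029 K/W
R_total = 0.1029 K/W
Q = ΔT/R_total = 53/0.1029

Q ≈ 515 W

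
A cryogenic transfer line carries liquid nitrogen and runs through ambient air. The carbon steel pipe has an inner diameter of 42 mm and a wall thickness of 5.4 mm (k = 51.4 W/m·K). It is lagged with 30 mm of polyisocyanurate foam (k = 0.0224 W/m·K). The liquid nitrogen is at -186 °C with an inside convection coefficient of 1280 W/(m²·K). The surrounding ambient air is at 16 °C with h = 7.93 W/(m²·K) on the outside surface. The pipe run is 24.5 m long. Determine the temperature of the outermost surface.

T ≈ 3.51 °C

Per-layer cylindrical resistances, series-summed:
R_inner film = 1/(h_i·2πr₁L) = 1/(1280×2π×0.021×24.5) = 2.417×10^-4 K/W
R_carbon steel pipe wall = ln(26.4/21)/(2π×51.4×24.5) = 2.892×10^-5 K/W
R_polyisocyanurate foam = ln(56.4/26.4)/(2π×0.0224×24.5) = 0.2201 K/W
R_outer film = 1/(h_o·2πr_oL) = 1/(7.93×2π×0.0564×24.5) = 0.01452 K/W
R_total = 0.2349 K/W
Q = ΔT/R_total = 202/0.2349
Q = 860 W
T_interface = T_inner + Q·ΣR(inner→interface) = -186 + 860×0.2204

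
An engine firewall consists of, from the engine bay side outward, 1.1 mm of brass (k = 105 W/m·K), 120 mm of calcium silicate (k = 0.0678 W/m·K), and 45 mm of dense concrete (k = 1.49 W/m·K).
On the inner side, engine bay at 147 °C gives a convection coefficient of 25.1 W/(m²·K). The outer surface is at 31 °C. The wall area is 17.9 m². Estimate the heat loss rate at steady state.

Series thermal resistances:
R_inner film = 1/(h_i·A) = 1/(25.1×17.9) = 0.002226 K/W
R_brass = L/(kA) = 0.0011/(105×17.9) = 5.853×10^-7 K/W
R_calcium silicate = L/(kA) = 0.12/(0.0678×17.9) = 0.09888 K/W
R_dense concrete = L/(kA) = 0.045/(1.49×17.9) = 0.001687 K/W
R_total = 0.1028 K/W
Q = ΔT / R_total = 116 / 0.1028

Q ≈ 1130 W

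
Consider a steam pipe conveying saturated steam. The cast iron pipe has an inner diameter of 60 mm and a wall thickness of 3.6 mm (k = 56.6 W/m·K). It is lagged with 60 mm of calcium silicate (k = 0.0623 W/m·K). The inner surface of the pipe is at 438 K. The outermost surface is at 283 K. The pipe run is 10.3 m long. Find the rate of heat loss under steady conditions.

Q ≈ 610 W

Treating each annulus and film as a series resistance:
R_cast iron pipe wall = ln(33.6/30)/(2π×56.6×10.3) = 3.094×10^-5 K/W
R_calcium silicate = ln(93.6/33.6)/(2π×0.0623×10.3) = 0.2541 K/W
R_total = 0.2541 K/W
Q = ΔT/R_total = 155/0.2541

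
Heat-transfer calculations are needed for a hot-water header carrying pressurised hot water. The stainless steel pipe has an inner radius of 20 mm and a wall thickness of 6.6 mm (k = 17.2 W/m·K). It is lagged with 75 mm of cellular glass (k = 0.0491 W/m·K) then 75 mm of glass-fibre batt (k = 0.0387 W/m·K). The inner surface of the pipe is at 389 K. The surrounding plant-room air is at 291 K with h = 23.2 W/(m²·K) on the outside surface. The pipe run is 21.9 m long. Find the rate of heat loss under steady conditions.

Treating each annulus and film as a series resistance:
R_stainless steel pipe wall = ln(26.6/20)/(2π×17.2×21.9) = 1.205×10^-4 K/W
R_cellular glass = ln(101.6/26.6)/(2π×0.0491×21.9) = 0.1984 K/W
R_glass-fibre batt = ln(176.6/101.6)/(2π×0.0387×21.9) = 0.1038 K/W
R_outer film = 1/(h_o·2πr_oL) = 1/(23.2×2π×0.1766×21.9) = 0.001774 K/W
R_total = 0.3041 K/W
Q = ΔT/R_total = 98/0.3041

Q ≈ 322 W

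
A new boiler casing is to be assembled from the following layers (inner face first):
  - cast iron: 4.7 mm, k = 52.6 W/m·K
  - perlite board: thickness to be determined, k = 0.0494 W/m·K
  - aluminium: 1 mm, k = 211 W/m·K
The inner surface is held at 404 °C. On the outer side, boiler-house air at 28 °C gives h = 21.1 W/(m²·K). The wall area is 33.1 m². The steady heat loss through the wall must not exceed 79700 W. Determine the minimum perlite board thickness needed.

L ≈ 5.37 mm

Model the wall as resistances in series:
R_cast iron = L/(kA) = 0.0047/(52.6×33.1) = 2.7×10^-6 K/W
R_aluminium = L/(kA) = 0.001/(211×33.1) = 1.432×10^-7 K/W
R_outer film = 1/(h_o·A) = 1/(21.1×33.1) = 0.001432 K/W
Sum of the known resistances R_other = 0.001435 K/W
Required total resistance R_tot = ΔT/Q_allow = 376/79700 = 0.004718 K/W
R_perlite board = R_tot − R_other = 0.003283 K/W
L = R·k·A = 0.003283×0.0494×33.1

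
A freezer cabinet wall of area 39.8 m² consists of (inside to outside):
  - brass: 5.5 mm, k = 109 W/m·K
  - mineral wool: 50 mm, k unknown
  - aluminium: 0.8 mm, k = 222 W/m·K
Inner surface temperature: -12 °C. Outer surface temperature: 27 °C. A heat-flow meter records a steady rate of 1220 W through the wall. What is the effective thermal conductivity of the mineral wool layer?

Treating each layer as a thermal resistance in series:
R_brass = L/(kA) = 0.0055/(109×39.8) = 1.268×10^-6 K/W
R_aluminium = L/(kA) = 0.0008/(222×39.8) = 9.054×10^-8 K/W
Sum of known resistances R_other = 1.358×10^-6 K/W
Total R = ΔT/Q = 39/1220 = 0.03197 K/W
R_mineral wool = R_total − R_other = 0.03197 K/W
k = L/(R·A) = 0.05/(0.03197×39.8)

k ≈ 0.0393 W/(m·K)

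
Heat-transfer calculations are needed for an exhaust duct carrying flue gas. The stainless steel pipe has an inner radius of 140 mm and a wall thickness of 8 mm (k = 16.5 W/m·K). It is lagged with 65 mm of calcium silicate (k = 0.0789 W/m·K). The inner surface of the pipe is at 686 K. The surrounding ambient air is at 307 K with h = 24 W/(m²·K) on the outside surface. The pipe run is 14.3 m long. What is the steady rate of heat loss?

Q ≈ 7070 W

Per-layer cylindrical resistances, series-summed:
R_stainless steel pipe wall = ln(148/140)/(2π×16.5×14.3) = 3.748×10^-5 K/W
R_calcium silicate = ln(213/148)/(2π×0.0789×14.3) = 0.05136 K/W
R_outer film = 1/(h_o·2πr_oL) = 1/(24×2π×0.213×14.3) = 0.002177 K/W
R_total = 0.05357 K/W
Q = ΔT/R_total = 379/0.05357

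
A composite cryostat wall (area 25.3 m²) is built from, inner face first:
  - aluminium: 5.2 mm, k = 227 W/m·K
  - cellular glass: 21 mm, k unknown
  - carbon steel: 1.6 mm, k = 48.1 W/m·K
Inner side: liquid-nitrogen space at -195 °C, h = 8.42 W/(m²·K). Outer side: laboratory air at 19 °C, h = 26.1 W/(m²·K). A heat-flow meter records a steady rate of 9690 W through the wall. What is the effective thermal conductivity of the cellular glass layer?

k ≈ 0.0523 W/(m·K)

Model the wall as resistances in series:
R_inner film = 1/(h_i·A) = 1/(8.42×25.3) = 0.004694 K/W
R_aluminium = L/(kA) = 0.0052/(227×25.3) = 9.054×10^-7 K/W
R_carbon steel = L/(kA) = 0.0016/(48.1×25.3) = 1.315×10^-6 K/W
R_outer film = 1/(h_o·A) = 1/(26.1×25.3) = 0.001514 K/W
Sum of known resistances R_other = 0.006211 K/W
Total R = ΔT/Q = 214/9690 = 0.02208 K/W
R_cellular glass = R_total − R_other = 0.01587 K/W
k = L/(R·A) = 0.021/(0.01587×25.3)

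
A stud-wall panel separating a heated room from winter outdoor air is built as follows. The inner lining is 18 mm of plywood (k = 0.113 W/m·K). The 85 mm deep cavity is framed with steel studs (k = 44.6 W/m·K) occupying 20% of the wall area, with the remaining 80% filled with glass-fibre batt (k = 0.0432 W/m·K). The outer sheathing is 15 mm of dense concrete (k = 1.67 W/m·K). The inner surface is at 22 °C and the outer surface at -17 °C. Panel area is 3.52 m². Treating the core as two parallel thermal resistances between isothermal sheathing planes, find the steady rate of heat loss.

Sheathing layers in series; stud and cavity paths in parallel between them.
R_inner = 0.018/(0.113×3.52) = 0.04525 K/W
R_stud  = 0.085/(44.6×0.2×3.52) = 0.002707 K/W
R_cav   = 0.085/(0.0432×0.8×3.52) = 0.6987 K/W
1/R_core = 1/R_stud + 1/R_cav → R_core = 0.002697 K/W
R_outer = 0.015/(1.67×3.52) = 0.002552 K/W
R_total = 0.0505 K/W
Q = ΔT/R_total = 39/0.0505

Q ≈ 772 W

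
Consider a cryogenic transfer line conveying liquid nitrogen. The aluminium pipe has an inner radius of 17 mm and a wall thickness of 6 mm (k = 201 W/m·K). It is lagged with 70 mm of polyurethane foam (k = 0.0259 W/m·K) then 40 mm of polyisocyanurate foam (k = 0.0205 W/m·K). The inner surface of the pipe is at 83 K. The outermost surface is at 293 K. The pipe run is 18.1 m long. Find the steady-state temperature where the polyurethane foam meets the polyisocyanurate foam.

Per-layer cylindrical resistances, series-summed:
R_aluminium pipe wall = ln(23/17)/(2π×201×18.1) = 1.322×10^-5 K/W
R_polyurethane foam = ln(93/23)/(2π×0.0259×18.1) = 0.4743 K/W
R_polyisocyanurate foam = ln(133/93)/(2π×0.0205×18.1) = 0.1535 K/W
R_total = 0.6278 K/W
Q = ΔT/R_total = 210/0.6278
Q = 335 W
T_interface = T_inner + Q·ΣR(inner→interface) = 83 + 335×0.4743

T ≈ 242 K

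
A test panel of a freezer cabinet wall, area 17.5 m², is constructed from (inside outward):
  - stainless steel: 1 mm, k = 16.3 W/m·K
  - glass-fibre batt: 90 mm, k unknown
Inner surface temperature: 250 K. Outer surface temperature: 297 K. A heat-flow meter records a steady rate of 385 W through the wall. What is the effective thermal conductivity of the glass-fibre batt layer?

Thermal resistances in series:
R_stainless steel = L/(kA) = 0.001/(16.3×17.5) = 3.506×10^-6 K/W
Sum of known resistances R_other = 3.506×10^-6 K/W
Total R = ΔT/Q = 47/385 = 0.1221 K/W
R_glass-fibre batt = R_total − R_other = 0.1221 K/W
k = L/(R·A) = 0.09/(0.1221×17.5)

k ≈ 0.0421 W/(m·K)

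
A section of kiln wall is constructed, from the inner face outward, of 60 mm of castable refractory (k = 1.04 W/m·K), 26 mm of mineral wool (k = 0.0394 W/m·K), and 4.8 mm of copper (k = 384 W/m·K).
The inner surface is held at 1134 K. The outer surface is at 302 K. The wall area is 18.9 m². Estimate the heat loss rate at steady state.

Q ≈ 21900 W

Thermal resistances in series:
R_castable refractory = L/(kA) = 0.06/(1.04×18.9) = 0.003053 K/W
R_mineral wool = L/(kA) = 0.026/(0.0394×18.9) = 0.03492 K/W
R_copper = L/(kA) = 0.0048/(384×18.9) = 6.614×10^-7 K/W
R_total = 0.03797 K/W
Q = ΔT / R_total = 832 / 0.03797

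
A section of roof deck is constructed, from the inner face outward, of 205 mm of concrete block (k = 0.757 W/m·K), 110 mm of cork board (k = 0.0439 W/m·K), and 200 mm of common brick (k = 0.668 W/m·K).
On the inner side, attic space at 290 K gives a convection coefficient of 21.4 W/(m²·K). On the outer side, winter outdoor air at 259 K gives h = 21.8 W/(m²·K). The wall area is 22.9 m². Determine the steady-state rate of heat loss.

Q ≈ 224 W

Series thermal resistances:
R_inner film = 1/(h_i·A) = 1/(21.4×22.9) = 0.002041 K/W
R_concrete block = L/(kA) = 0.205/(0.757×22.9) = 0.01183 K/W
R_cork board = L/(kA) = 0.11/(0.0439×22.9) = 0.1094 K/W
R_common brick = L/(kA) = 0.2/(0.668×22.9) = 0.01307 K/W
R_outer film = 1/(h_o·A) = 1/(21.8×22.9) = 0.002003 K/W
R_total = 0.1384 K/W
Q = ΔT / R_total = 31 / 0.1384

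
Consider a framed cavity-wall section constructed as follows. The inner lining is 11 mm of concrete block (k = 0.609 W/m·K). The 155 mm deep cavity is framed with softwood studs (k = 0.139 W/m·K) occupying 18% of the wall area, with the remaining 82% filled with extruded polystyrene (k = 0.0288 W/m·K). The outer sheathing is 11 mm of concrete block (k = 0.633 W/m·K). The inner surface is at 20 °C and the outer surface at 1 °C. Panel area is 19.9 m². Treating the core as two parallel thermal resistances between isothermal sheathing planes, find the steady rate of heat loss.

Sheathing layers in series; stud and cavity paths in parallel between them.
R_inner = 0.011/(0.609×19.9) = 9.077×10^-4 K/W
R_stud  = 0.155/(0.139×0.18×19.9) = 0.3113 K/W
R_cav   = 0.155/(0.0288×0.82×19.9) = 0.3298 K/W
1/R_core = 1/R_stud + 1/R_cav → R_core = 0.1601 K/W
R_outer = 0.011/(0.633×19.9) = 8.732×10^-4 K/W
R_total = 0.1619 K/W
Q = ΔT/R_total = 19/0.1619

Q ≈ 117 W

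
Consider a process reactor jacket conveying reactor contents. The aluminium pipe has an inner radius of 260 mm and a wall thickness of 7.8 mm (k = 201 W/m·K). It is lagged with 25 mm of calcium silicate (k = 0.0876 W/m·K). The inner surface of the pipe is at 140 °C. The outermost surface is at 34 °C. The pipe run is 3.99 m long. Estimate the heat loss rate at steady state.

Radial resistances (cylindrical: R_cond = ln(r_o/r_i)/(2πkL), R_conv = 1/(h·2πrL)):
R_aluminium pipe wall = ln(267.8/260)/(2π×201×3.99) = 5.866×10^-6 K/W
R_calcium silicate = ln(292.8/267.8)/(2π×0.0876×3.99) = 0.04064 K/W
R_total = 0.04065 K/W
Q = ΔT/R_total = 106/0.04065

Q ≈ 2610 W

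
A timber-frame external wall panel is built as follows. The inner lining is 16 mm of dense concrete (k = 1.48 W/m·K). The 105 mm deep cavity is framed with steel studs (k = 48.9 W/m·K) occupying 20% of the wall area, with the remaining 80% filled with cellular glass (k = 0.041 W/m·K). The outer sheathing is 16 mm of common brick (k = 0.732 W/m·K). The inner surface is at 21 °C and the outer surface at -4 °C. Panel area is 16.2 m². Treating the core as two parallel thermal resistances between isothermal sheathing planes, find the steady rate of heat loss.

Sheathing layers in series; stud and cavity paths in parallel between them.
R_inner = 0.016/(1.48×16.2) = 6.673×10^-4 K/W
R_stud  = 0.105/(48.9×0.2×16.2) = 6.627×10^-4 K/W
R_cav   = 0.105/(0.041×0.8×16.2) = 0.1976 K/W
1/R_core = 1/R_stud + 1/R_cav → R_core = 6.605×10^-4 K/W
R_outer = 0.016/(0.732×16.2) = 0.001349 K/W
R_total = 0.002677 K/W
Q = ΔT/R_total = 25/0.002677

Q ≈ 9340 W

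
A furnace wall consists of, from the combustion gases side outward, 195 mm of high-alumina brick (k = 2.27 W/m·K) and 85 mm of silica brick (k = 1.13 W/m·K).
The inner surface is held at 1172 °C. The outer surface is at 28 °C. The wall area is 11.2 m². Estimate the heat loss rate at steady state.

Series thermal resistances:
R_high-alumina brick = L/(kA) = 0.195/(2.27×11.2) = 0.00767 K/W
R_silica brick = L/(kA) = 0.085/(1.13×11.2) = 0.006716 K/W
R_total = 0.01439 K/W
Q = ΔT / R_total = 1144 / 0.01439

Q ≈ 79500 W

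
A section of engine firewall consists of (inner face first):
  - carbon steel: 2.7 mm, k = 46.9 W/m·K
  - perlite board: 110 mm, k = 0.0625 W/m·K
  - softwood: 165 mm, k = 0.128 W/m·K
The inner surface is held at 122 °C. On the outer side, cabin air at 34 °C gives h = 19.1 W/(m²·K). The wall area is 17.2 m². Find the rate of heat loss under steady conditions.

Thermal resistances in series:
R_carbon steel = L/(kA) = 0.0027/(46.9×17.2) = 3.347×10^-6 K/W
R_perlite board = L/(kA) = 0.11/(0.0625×17.2) = 0.1023 K/W
R_softwood = L/(kA) = 0.165/(0.128×17.2) = 0.07495 K/W
R_outer film = 1/(h_o·A) = 1/(19.1×17.2) = 0.003044 K/W
R_total = 0.1803 K/W
Q = ΔT / R_total = 88 / 0.1803

Q ≈ 488 W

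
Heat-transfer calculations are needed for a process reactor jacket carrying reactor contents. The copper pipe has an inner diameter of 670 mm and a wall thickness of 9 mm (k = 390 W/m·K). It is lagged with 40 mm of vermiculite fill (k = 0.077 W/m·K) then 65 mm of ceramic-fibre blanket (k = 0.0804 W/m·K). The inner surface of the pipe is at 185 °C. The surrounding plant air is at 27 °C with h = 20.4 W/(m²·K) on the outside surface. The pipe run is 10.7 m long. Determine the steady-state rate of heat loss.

Cylindrical conduction, so R = ln(r₂/r₁)/(2πkL) per layer, in series:
R_copper pipe wall = ln(344/335)/(2π×390×10.7) = 1.011×10^-6 K/W
R_vermiculite fill = ln(384/344)/(2π×0.077×10.7) = 0.02125 K/W
R_ceramic-fibre blanket = ln(449/384)/(2π×0.0804×10.7) = 0.02893 K/W
R_outer film = 1/(h_o·2πr_oL) = 1/(20.4×2π×0.449×10.7) = 0.001624 K/W
R_total = 0.05181 K/W
Q = ΔT/R_total = 158/0.05181

Q ≈ 3050 W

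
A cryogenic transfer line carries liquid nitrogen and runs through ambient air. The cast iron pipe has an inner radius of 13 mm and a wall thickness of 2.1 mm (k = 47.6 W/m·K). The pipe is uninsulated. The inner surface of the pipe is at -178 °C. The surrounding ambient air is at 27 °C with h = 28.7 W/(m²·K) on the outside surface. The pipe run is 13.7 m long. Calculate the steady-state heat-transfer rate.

Radial resistances (cylindrical: R_cond = ln(r_o/r_i)/(2πkL), R_conv = 1/(h·2πrL)):
R_cast iron pipe wall = ln(15.1/13)/(2π×47.6×13.7) = 3.655×10^-5 K/W
R_outer film = 1/(h_o·2πr_oL) = 1/(28.7×2π×0.0151×13.7) = 0.02681 K/W
R_total = 0.02684 K/W
Q = ΔT/R_total = 205/0.02684

Q ≈ 7640 W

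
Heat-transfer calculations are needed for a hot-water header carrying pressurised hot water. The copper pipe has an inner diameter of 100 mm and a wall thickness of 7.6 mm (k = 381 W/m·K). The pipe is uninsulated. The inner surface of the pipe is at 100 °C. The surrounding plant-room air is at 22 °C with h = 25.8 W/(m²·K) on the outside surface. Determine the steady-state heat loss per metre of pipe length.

For a radial system each layer contributes R = ln(r_out/r_in)/(2πkL); films add R = 1/(hA).
R_copper pipe wall = ln(57.6/50)/(2π×381×1) = 5.911×10^-5 K/W
R_outer film = 1/(h_o·2πr_oL) = 1/(25.8×2π×0.0576×1) = 0.1071 K/W
R_total = 0.1072 K/W
Q = ΔT/R_total = 78/0.1072

q′ ≈ 728 W/m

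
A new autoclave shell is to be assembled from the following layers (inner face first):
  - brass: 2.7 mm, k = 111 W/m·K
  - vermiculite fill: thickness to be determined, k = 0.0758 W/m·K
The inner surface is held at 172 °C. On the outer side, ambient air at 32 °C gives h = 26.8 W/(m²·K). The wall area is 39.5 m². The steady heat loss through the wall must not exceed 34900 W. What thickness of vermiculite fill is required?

Using the resistance-network approach (series):
R_brass = L/(kA) = 0.0027/(111×39.5) = 6.158×10^-7 K/W
R_outer film = 1/(h_o·A) = 1/(26.8×39.5) = 9.446×10^-4 K/W
Sum of the known resistances R_other = 9.453×10^-4 K/W
Required total resistance R_tot = ΔT/Q_allow = 140/34900 = 0.004011 K/W
R_vermiculite fill = R_tot − R_other = 0.003066 K/W
L = R·k·A = 0.003066×0.0758×39.5

L ≈ 9.18 mm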